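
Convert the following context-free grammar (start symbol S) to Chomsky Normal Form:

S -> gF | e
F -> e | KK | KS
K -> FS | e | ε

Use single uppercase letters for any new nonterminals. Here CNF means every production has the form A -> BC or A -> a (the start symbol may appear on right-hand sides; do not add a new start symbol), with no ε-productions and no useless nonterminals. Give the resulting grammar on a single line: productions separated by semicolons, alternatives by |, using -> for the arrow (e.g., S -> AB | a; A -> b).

S -> e | g | AF; A -> g; F -> e | g | AF | FS | KK | KS; K -> e | g | AF | FS

Nullable: {F, K}; after ε-elimination: S -> e | g | gF; F -> K | S | e | KK | KS; K -> S | e | FS.
After unit-elimination: S -> e | g | gF; F -> e | g | FS | KK | KS | gF; K -> e | g | FS | gF.
TERM: introduce A -> g and substitute in every rule of length ≥2.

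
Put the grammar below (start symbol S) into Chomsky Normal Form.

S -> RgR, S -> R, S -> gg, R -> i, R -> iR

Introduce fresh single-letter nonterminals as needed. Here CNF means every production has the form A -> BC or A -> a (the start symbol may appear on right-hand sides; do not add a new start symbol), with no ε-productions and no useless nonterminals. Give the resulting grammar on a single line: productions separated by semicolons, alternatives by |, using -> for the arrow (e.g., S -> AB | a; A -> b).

S -> i | AR | BB | RC; A -> i; B -> g; C -> BR; R -> i | AR

No ε-productions.
After unit-elimination: S -> i | gg | iR | RgR; R -> i | iR.
TERM: introduce B -> g, A -> i and substitute in every rule of length ≥2.
BIN: S -> RBR becomes S -> RC, C -> BR.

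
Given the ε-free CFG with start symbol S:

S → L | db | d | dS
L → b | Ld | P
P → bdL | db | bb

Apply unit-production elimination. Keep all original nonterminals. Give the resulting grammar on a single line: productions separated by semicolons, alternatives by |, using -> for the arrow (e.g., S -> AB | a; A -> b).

S -> b | d | Ld | bb | dS | db | bdL; L -> b | Ld | bb | db | bdL; P -> bb | db | bdL

Unit productions: L->P, S->L.
Unit pairs (A ⇒* B via units): (L,P), (S,L), (S,P).
S: inherits non-unit rules of {L, P, S} → Ld | b | bb | bdL | d | dS | db.
L: inherits non-unit rules of {L, P} → Ld | b | bb | bdL | db.
P: inherits non-unit rules of {P} → bb | bdL | db.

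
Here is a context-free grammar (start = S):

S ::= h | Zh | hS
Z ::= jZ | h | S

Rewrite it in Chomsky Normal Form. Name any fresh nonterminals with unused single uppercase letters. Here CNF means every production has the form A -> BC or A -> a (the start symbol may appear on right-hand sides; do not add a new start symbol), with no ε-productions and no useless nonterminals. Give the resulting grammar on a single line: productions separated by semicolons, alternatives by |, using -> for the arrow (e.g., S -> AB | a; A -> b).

S -> h | AS | ZA; A -> h; B -> j; Z -> h | AS | BZ | ZA

No ε-productions.
After unit-elimination: S -> h | Zh | hS; Z -> h | Zh | hS | jZ.
TERM: introduce A -> h, B -> j and substitute in every rule of length ≥2.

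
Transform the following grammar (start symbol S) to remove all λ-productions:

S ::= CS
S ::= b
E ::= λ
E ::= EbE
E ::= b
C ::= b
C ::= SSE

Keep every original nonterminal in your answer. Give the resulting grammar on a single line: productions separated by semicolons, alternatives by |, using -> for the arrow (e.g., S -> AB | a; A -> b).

S -> b | CS; C -> b | SS | SSE; E -> b | Eb | bE | EbE

Nullable set: {E}.
C -> SSE: E nullable, giving SS | SSE.
Drop E -> λ.
E -> EbE: E, E nullable, giving Eb | EbE | b | bE.
Unchanged (no nullable symbols): S -> CS; S -> b; C -> b; E -> b.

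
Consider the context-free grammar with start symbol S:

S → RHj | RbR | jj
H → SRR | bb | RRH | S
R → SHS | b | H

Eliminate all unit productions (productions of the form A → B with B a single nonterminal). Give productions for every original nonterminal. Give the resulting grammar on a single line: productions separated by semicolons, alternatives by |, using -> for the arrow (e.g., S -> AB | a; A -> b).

Unit productions: H->S, R->H.
Unit pairs (A ⇒* B via units): (H,S), (R,H), (R,S).
S: inherits non-unit rules of {S} → RHj | RbR | jj.
H: inherits non-unit rules of {H, S} → RHj | RRH | RbR | SRR | bb | jj.
R: inherits non-unit rules of {H, R, S} → RHj | RRH | RbR | SHS | SRR | b | bb | jj.

S -> jj | RHj | RbR; H -> bb | jj | RHj | RRH | RbR | SRR; R -> b | bb | jj | RHj | RRH | RbR | SHS | SRR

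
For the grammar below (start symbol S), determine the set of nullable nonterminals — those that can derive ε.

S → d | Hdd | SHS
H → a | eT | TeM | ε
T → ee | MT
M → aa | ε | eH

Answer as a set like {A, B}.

Directly nullable (have an ε-rule): {H, M}.
Not nullable: S, T — each has a terminal in every rule's right-hand side or depends on a non-nullable symbol.

{H, M}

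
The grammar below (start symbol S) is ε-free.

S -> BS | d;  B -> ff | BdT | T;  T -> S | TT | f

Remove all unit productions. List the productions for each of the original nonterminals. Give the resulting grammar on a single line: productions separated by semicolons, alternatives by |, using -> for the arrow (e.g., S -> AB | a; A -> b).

Unit productions: B->T, T->S.
Unit pairs (A ⇒* B via units): (B,S), (B,T), (T,S).
S: inherits non-unit rules of {S} → BS | d.
B: inherits non-unit rules of {B, S, T} → BS | BdT | TT | d | f | ff.
T: inherits non-unit rules of {S, T} → BS | TT | d | f.

S -> d | BS; B -> d | f | BS | TT | ff | BdT; T -> d | f | BS | TT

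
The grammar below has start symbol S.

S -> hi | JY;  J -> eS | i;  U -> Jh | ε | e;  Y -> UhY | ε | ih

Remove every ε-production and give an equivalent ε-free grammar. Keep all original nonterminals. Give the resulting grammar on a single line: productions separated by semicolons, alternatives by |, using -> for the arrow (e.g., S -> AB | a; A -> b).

S -> J | JY | hi; J -> i | eS; U -> e | Jh; Y -> h | Uh | hY | ih | UhY

Nullable set: {U, Y}.
S -> JY: Y nullable, giving J | JY.
Drop U -> ε.
Drop Y -> ε.
Y -> UhY: U, Y nullable, giving Uh | UhY | h | hY.
Unchanged (no nullable symbols): S -> hi; J -> eS; J -> i; U -> Jh; U -> e; Y -> ih.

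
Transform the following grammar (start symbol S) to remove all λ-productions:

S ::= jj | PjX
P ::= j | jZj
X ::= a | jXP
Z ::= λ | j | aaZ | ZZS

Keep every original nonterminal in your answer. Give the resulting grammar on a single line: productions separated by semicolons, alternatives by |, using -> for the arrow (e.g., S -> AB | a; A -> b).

Nullable set: {Z}.
P -> jZj: Z nullable, giving jZj | jj.
Drop Z -> λ.
Z -> ZZS: Z, Z nullable, giving S | ZS | ZZS.
Z -> aaZ: Z nullable, giving aa | aaZ.
Unchanged (no nullable symbols): S -> PjX; S -> jj; P -> j; X -> a; X -> jXP; Z -> j.

S -> jj | PjX; P -> j | jj | jZj; X -> a | jXP; Z -> S | j | ZS | aa | ZZS | aaZ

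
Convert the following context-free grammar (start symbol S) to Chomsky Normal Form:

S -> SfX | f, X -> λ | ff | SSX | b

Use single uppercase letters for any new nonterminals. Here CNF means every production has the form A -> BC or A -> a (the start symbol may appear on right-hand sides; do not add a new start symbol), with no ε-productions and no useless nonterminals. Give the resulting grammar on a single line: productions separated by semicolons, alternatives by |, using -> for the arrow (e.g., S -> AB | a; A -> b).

Nullable: {X}; after ε-elimination: S -> f | Sf | SfX; X -> b | SS | ff | SSX.
No unit productions to eliminate.
TERM: introduce A -> f and substitute in every rule of length ≥2.
BIN: S -> SAX becomes S -> SB, B -> AX; X -> SSX becomes X -> SC, C -> SX.

S -> f | SA | SB; A -> f; B -> AX; C -> SX; X -> b | AA | SC | SS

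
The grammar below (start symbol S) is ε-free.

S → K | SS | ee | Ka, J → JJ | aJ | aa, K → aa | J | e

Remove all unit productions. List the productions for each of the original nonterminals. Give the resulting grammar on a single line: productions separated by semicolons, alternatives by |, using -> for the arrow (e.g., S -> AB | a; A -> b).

S -> e | JJ | Ka | SS | aJ | aa | ee; J -> JJ | aJ | aa; K -> e | JJ | aJ | aa

Unit productions: K->J, S->K.
Unit pairs (A ⇒* B via units): (K,J), (S,J), (S,K).
S: inherits non-unit rules of {J, K, S} → JJ | Ka | SS | aJ | aa | e | ee.
J: inherits non-unit rules of {J} → JJ | aJ | aa.
K: inherits non-unit rules of {J, K} → JJ | aJ | aa | e.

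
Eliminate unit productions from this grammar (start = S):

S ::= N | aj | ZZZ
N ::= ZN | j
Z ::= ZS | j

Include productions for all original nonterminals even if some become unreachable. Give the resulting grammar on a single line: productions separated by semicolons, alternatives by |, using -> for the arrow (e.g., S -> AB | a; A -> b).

S -> j | ZN | aj | ZZZ; N -> j | ZN; Z -> j | ZS

Unit productions: S->N.
Unit pairs (A ⇒* B via units): (S,N).
S: inherits non-unit rules of {N, S} → ZN | ZZZ | aj | j.
N: inherits non-unit rules of {N} → ZN | j.
Z: inherits non-unit rules of {Z} → ZS | j.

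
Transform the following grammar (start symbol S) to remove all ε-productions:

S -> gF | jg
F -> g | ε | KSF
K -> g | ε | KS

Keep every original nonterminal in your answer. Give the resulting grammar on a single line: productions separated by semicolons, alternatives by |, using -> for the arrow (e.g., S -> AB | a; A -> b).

Nullable set: {F, K}.
S -> gF: F nullable, giving g | gF.
Drop F -> ε.
F -> KSF: K, F nullable, giving KS | KSF | S | SF.
Drop K -> ε.
K -> KS: K nullable, giving KS | S.
Unchanged (no nullable symbols): S -> jg; F -> g; K -> g.

S -> g | gF | jg; F -> S | g | KS | SF | KSF; K -> S | g | KS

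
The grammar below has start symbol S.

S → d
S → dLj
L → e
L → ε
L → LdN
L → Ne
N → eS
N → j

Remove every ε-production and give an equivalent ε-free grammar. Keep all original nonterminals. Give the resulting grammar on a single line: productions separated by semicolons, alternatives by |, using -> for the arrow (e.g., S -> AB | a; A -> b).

S -> d | dj | dLj; L -> e | Ne | dN | LdN; N -> j | eS

Nullable set: {L}.
S -> dLj: L nullable, giving dLj | dj.
Drop L -> ε.
L -> LdN: L nullable, giving LdN | dN.
Unchanged (no nullable symbols): S -> d; L -> Ne; L -> e; N -> eS; N -> j.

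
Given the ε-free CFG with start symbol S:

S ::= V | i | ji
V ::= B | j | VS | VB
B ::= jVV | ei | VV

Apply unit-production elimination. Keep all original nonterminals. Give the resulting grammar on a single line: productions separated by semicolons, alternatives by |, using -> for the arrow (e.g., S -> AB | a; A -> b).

S -> i | j | VB | VS | VV | ei | ji | jVV; B -> VV | ei | jVV; V -> j | VB | VS | VV | ei | jVV

Unit productions: S->V, V->B.
Unit pairs (A ⇒* B via units): (S,B), (S,V), (V,B).
S: inherits non-unit rules of {B, S, V} → VB | VS | VV | ei | i | j | jVV | ji.
B: inherits non-unit rules of {B} → VV | ei | jVV.
V: inherits non-unit rules of {B, V} → VB | VS | VV | ei | j | jVV.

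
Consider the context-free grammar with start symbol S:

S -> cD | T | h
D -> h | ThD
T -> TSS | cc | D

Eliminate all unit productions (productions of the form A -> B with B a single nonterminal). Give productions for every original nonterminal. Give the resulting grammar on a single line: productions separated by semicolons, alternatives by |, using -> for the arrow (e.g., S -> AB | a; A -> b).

S -> h | cD | cc | TSS | ThD; D -> h | ThD; T -> h | cc | TSS | ThD

Unit productions: S->T, T->D.
Unit pairs (A ⇒* B via units): (S,D), (S,T), (T,D).
S: inherits non-unit rules of {D, S, T} → TSS | ThD | cD | cc | h.
D: inherits non-unit rules of {D} → ThD | h.
T: inherits non-unit rules of {D, T} → TSS | ThD | cc | h.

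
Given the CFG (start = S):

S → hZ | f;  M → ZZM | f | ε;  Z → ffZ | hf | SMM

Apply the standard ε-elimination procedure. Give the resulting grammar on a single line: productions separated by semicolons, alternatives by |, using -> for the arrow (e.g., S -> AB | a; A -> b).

Nullable set: {M}.
Drop M -> ε.
M -> ZZM: M nullable, giving ZZ | ZZM.
Z -> SMM: M, M nullable, giving S | SM | SMM.
Unchanged (no nullable symbols): S -> f; S -> hZ; M -> f; Z -> ffZ; Z -> hf.

S -> f | hZ; M -> f | ZZ | ZZM; Z -> S | SM | hf | SMM | ffZ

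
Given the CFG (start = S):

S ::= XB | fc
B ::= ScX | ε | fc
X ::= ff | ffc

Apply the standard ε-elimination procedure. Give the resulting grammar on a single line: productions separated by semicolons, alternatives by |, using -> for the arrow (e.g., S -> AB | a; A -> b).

Nullable set: {B}.
S -> XB: B nullable, giving X | XB.
Drop B -> ε.
Unchanged (no nullable symbols): S -> fc; B -> ScX; B -> fc; X -> ff; X -> ffc.

S -> X | XB | fc; B -> fc | ScX; X -> ff | ffc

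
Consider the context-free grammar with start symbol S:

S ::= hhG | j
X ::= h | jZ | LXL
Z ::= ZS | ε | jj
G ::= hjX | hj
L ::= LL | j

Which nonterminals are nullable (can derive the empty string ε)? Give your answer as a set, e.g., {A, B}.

{Z}

Directly nullable (have an ε-rule): {Z}.
Not nullable: G, L, S, X — each has a terminal in every rule's right-hand side or depends on a non-nullable symbol.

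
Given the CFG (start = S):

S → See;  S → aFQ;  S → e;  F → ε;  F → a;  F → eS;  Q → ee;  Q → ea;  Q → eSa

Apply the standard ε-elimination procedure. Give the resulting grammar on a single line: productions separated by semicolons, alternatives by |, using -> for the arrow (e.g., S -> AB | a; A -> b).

Nullable set: {F}.
S -> aFQ: F nullable, giving aFQ | aQ.
Drop F -> ε.
Unchanged (no nullable symbols): S -> See; S -> e; F -> a; F -> eS; Q -> eSa; Q -> ea; Q -> ee.

S -> e | aQ | See | aFQ; F -> a | eS; Q -> ea | ee | eSa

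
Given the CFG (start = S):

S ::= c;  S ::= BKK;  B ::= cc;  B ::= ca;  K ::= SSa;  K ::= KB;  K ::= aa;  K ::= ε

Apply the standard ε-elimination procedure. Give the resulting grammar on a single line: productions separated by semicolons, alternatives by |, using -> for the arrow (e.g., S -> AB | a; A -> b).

S -> B | c | BK | BKK; B -> ca | cc; K -> B | KB | aa | SSa

Nullable set: {K}.
S -> BKK: K, K nullable, giving B | BK | BKK.
Drop K -> ε.
K -> KB: K nullable, giving B | KB.
Unchanged (no nullable symbols): S -> c; B -> ca; B -> cc; K -> SSa; K -> aa.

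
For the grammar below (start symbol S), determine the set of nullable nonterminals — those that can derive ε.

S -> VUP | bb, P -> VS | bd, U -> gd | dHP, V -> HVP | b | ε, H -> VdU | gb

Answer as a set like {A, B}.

{V}

Directly nullable (have an ε-rule): {V}.
Not nullable: H, P, S, U — each has a terminal in every rule's right-hand side or depends on a non-nullable symbol.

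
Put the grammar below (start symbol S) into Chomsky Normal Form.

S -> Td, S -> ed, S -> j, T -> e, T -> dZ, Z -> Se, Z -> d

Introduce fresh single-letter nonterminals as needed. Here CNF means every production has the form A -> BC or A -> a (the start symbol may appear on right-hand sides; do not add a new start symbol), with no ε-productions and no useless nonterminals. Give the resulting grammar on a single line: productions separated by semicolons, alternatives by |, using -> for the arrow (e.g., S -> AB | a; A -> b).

No ε-productions.
No unit productions to eliminate.
TERM: introduce A -> d, B -> e and substitute in every rule of length ≥2.

S -> j | BA | TA; A -> d; B -> e; T -> e | AZ; Z -> d | SB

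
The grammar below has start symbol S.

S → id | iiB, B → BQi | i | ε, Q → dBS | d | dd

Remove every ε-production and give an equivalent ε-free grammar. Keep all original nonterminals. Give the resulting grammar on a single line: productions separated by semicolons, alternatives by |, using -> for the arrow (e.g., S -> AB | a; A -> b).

S -> id | ii | iiB; B -> i | Qi | BQi; Q -> d | dS | dd | dBS

Nullable set: {B}.
S -> iiB: B nullable, giving ii | iiB.
Drop B -> ε.
B -> BQi: B nullable, giving BQi | Qi.
Q -> dBS: B nullable, giving dBS | dS.
Unchanged (no nullable symbols): S -> id; B -> i; Q -> d; Q -> dd.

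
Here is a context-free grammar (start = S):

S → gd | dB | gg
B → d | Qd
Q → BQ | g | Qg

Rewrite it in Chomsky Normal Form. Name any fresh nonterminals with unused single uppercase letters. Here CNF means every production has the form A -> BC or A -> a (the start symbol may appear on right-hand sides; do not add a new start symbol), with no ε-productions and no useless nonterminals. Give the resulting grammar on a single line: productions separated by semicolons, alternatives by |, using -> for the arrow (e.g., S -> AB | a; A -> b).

No ε-productions.
No unit productions to eliminate.
TERM: introduce A -> d, C -> g and substitute in every rule of length ≥2.

S -> AB | CA | CC; A -> d; B -> d | QA; C -> g; Q -> g | BQ | QC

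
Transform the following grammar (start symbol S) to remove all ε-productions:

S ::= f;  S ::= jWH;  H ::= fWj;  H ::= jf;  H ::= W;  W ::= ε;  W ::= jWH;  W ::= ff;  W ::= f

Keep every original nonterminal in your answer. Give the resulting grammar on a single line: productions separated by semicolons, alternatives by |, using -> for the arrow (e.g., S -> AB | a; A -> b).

Nullable set: {H, W}.
S -> jWH: W, H nullable, giving j | jH | jW | jWH.
H -> W: W nullable, giving W.
H -> fWj: W nullable, giving fWj | fj.
Drop W -> ε.
W -> jWH: W, H nullable, giving j | jH | jW | jWH.
Unchanged (no nullable symbols): S -> f; H -> jf; W -> f; W -> ff.

S -> f | j | jH | jW | jWH; H -> W | fj | jf | fWj; W -> f | j | ff | jH | jW | jWH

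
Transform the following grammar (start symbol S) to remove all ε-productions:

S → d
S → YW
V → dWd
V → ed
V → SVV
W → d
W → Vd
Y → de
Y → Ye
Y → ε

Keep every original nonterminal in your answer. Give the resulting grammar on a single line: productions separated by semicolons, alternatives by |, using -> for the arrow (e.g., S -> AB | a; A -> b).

Nullable set: {Y}.
S -> YW: Y nullable, giving W | YW.
Drop Y -> ε.
Y -> Ye: Y nullable, giving Ye | e.
Unchanged (no nullable symbols): S -> d; V -> SVV; V -> dWd; V -> ed; W -> Vd; W -> d; Y -> de.

S -> W | d | YW; V -> ed | SVV | dWd; W -> d | Vd; Y -> e | Ye | de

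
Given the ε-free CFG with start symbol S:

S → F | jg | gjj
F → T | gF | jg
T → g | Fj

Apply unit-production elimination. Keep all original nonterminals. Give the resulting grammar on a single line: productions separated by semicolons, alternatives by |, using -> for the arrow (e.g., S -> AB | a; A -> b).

S -> g | Fj | gF | jg | gjj; F -> g | Fj | gF | jg; T -> g | Fj

Unit productions: F->T, S->F.
Unit pairs (A ⇒* B via units): (F,T), (S,F), (S,T).
S: inherits non-unit rules of {F, S, T} → Fj | g | gF | gjj | jg.
F: inherits non-unit rules of {F, T} → Fj | g | gF | jg.
T: inherits non-unit rules of {T} → Fj | g.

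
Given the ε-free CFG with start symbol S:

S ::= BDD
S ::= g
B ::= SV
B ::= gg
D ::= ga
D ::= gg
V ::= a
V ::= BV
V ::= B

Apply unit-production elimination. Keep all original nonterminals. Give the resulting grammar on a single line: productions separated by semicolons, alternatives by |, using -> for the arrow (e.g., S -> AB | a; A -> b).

Unit productions: V->B.
Unit pairs (A ⇒* B via units): (V,B).
S: inherits non-unit rules of {S} → BDD | g.
B: inherits non-unit rules of {B} → SV | gg.
D: inherits non-unit rules of {D} → ga | gg.
V: inherits non-unit rules of {B, V} → BV | SV | a | gg.

S -> g | BDD; B -> SV | gg; D -> ga | gg; V -> a | BV | SV | gg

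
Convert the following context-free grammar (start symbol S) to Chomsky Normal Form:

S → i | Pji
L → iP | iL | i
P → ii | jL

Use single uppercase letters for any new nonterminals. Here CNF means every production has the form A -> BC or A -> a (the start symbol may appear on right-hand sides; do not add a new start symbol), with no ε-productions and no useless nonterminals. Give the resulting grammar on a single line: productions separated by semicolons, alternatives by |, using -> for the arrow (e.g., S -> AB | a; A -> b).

S -> i | PC; A -> i; B -> j; C -> BA; L -> i | AL | AP; P -> AA | BL

No ε-productions.
No unit productions to eliminate.
TERM: introduce A -> i, B -> j and substitute in every rule of length ≥2.
BIN: S -> PBA becomes S -> PC, C -> BA.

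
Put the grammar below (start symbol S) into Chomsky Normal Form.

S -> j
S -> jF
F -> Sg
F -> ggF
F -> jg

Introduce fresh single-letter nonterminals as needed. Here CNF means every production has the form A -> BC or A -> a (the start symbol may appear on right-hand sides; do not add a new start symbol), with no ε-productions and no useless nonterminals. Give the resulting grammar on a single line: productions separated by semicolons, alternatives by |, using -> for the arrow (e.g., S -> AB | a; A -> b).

No ε-productions.
No unit productions to eliminate.
TERM: introduce A -> g, B -> j and substitute in every rule of length ≥2.
BIN: F -> AAF becomes F -> AC, C -> AF.

S -> j | BF; A -> g; B -> j; C -> AF; F -> AC | BA | SA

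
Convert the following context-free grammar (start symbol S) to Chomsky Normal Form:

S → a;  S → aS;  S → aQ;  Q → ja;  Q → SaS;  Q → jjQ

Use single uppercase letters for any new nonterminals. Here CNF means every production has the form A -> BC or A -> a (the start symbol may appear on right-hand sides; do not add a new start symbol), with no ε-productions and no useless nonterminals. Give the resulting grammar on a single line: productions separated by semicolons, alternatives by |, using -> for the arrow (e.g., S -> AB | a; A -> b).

No ε-productions.
No unit productions to eliminate.
TERM: introduce A -> a, B -> j and substitute in every rule of length ≥2.
BIN: Q -> BBQ becomes Q -> BC, C -> BQ; Q -> SAS becomes Q -> SD, D -> AS.

S -> a | AQ | AS; A -> a; B -> j; C -> BQ; D -> AS; Q -> BA | BC | SD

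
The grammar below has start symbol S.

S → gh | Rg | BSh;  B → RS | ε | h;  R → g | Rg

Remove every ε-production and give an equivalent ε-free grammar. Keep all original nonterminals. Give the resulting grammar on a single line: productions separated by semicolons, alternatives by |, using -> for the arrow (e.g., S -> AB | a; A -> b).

Nullable set: {B}.
S -> BSh: B nullable, giving BSh | Sh.
Drop B -> ε.
Unchanged (no nullable symbols): S -> Rg; S -> gh; B -> RS; B -> h; R -> Rg; R -> g.

S -> Rg | Sh | gh | BSh; B -> h | RS; R -> g | Rg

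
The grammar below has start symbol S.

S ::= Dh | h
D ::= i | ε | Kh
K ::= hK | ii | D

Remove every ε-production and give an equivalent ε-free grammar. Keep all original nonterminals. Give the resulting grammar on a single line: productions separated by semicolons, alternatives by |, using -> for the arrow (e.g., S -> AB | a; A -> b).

Nullable set: {D, K}.
S -> Dh: D nullable, giving Dh | h.
Drop D -> ε.
D -> Kh: K nullable, giving Kh | h.
K -> D: D nullable, giving D.
K -> hK: K nullable, giving h | hK.
Unchanged (no nullable symbols): S -> h; D -> i; K -> ii.

S -> h | Dh; D -> h | i | Kh; K -> D | h | hK | ii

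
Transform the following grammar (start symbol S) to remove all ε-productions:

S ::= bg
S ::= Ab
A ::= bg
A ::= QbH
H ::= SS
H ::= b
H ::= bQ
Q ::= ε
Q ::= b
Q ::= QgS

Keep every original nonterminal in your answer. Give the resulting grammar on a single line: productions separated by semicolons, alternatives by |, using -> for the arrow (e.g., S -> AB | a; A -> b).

Nullable set: {Q}.
A -> QbH: Q nullable, giving QbH | bH.
H -> bQ: Q nullable, giving b | bQ.
Drop Q -> ε.
Q -> QgS: Q nullable, giving QgS | gS.
Unchanged (no nullable symbols): S -> Ab; S -> bg; A -> bg; H -> SS; H -> b; Q -> b.

S -> Ab | bg; A -> bH | bg | QbH; H -> b | SS | bQ; Q -> b | gS | QgS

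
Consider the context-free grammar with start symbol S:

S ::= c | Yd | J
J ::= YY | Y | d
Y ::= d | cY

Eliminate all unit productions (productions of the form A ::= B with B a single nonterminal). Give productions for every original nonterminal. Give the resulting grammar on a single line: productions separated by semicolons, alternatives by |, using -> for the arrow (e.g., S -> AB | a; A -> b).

S -> c | d | YY | Yd | cY; J -> d | YY | cY; Y -> d | cY

Unit productions: J->Y, S->J.
Unit pairs (A ⇒* B via units): (J,Y), (S,J), (S,Y).
S: inherits non-unit rules of {J, S, Y} → YY | Yd | c | cY | d.
J: inherits non-unit rules of {J, Y} → YY | cY | d.
Y: inherits non-unit rules of {Y} → cY | d.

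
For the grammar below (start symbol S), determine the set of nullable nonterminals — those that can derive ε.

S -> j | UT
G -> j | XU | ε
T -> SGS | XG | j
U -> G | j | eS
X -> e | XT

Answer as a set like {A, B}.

Directly nullable (have an ε-rule): {G}.
U is nullable via U -> G (every symbol on the right is already known nullable).
Not nullable: S, T, X — each has a terminal in every rule's right-hand side or depends on a non-nullable symbol.

{G, U}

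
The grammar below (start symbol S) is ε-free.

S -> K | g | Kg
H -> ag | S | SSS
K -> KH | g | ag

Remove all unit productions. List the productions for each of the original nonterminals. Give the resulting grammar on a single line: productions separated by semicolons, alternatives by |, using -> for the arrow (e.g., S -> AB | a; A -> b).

S -> g | KH | Kg | ag; H -> g | KH | Kg | ag | SSS; K -> g | KH | ag

Unit productions: H->S, S->K.
Unit pairs (A ⇒* B via units): (H,K), (H,S), (S,K).
S: inherits non-unit rules of {K, S} → KH | Kg | ag | g.
H: inherits non-unit rules of {H, K, S} → KH | Kg | SSS | ag | g.
K: inherits non-unit rules of {K} → KH | ag | g.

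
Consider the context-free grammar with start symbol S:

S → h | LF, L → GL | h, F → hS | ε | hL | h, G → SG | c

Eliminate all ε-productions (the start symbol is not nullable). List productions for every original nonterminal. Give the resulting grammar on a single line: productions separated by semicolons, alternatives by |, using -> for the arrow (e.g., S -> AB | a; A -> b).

S -> L | h | LF; F -> h | hL | hS; G -> c | SG; L -> h | GL

Nullable set: {F}.
S -> LF: F nullable, giving L | LF.
Drop F -> ε.
Unchanged (no nullable symbols): S -> h; F -> h; F -> hL; F -> hS; G -> SG; G -> c; L -> GL; L -> h.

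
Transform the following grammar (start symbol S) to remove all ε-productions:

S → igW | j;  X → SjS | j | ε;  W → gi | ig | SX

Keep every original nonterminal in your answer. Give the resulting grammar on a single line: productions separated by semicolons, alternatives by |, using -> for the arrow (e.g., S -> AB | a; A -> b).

Nullable set: {X}.
W -> SX: X nullable, giving S | SX.
Drop X -> ε.
Unchanged (no nullable symbols): S -> igW; S -> j; W -> gi; W -> ig; X -> SjS; X -> j.

S -> j | igW; W -> S | SX | gi | ig; X -> j | SjS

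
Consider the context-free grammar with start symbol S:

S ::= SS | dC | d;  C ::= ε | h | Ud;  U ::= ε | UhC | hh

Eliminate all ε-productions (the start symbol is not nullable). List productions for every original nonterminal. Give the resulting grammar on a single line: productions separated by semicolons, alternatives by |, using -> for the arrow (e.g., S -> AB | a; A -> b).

Nullable set: {C, U}.
S -> dC: C nullable, giving d | dC.
Drop C -> ε.
C -> Ud: U nullable, giving Ud | d.
Drop U -> ε.
U -> UhC: U, C nullable, giving Uh | UhC | h | hC.
Unchanged (no nullable symbols): S -> SS; S -> d; C -> h; U -> hh.

S -> d | SS | dC; C -> d | h | Ud; U -> h | Uh | hC | hh | UhC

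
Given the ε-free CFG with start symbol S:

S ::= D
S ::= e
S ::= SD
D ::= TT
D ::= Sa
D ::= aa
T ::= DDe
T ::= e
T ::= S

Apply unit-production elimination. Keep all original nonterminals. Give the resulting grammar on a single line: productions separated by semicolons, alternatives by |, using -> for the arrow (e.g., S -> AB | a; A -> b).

S -> e | SD | Sa | TT | aa; D -> Sa | TT | aa; T -> e | SD | Sa | TT | aa | DDe

Unit productions: S->D, T->S.
Unit pairs (A ⇒* B via units): (S,D), (T,D), (T,S).
S: inherits non-unit rules of {D, S} → SD | Sa | TT | aa | e.
D: inherits non-unit rules of {D} → Sa | TT | aa.
T: inherits non-unit rules of {D, S, T} → DDe | SD | Sa | TT | aa | e.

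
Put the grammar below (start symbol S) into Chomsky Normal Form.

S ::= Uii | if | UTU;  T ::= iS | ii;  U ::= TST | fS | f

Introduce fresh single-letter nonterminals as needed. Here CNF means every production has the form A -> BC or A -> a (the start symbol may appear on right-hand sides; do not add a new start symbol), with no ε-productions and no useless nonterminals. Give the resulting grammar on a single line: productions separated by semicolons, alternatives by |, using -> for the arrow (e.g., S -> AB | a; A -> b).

No ε-productions.
No unit productions to eliminate.
TERM: introduce B -> f, A -> i and substitute in every rule of length ≥2.
BIN: S -> UAA becomes S -> UC, C -> AA; S -> UTU becomes S -> UD, D -> TU; U -> TST becomes U -> TE, E -> ST.

S -> AB | UC | UD; A -> i; B -> f; C -> AA; D -> TU; E -> ST; T -> AA | AS; U -> f | BS | TE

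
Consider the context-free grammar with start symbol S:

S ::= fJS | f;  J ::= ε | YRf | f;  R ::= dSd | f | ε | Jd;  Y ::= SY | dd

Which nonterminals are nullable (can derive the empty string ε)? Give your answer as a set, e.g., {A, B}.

Directly nullable (have an ε-rule): {J, R}.
Not nullable: S, Y — each has a terminal in every rule's right-hand side or depends on a non-nullable symbol.

{J, R}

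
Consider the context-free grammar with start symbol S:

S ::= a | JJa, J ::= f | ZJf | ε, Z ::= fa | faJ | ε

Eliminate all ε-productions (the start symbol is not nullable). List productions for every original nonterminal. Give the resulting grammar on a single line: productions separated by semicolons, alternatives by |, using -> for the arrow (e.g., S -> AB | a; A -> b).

Nullable set: {J, Z}.
S -> JJa: J, J nullable, giving JJa | Ja | a.
Drop J -> ε.
J -> ZJf: Z, J nullable, giving Jf | ZJf | Zf | f.
Drop Z -> ε.
Z -> faJ: J nullable, giving fa | faJ.
Unchanged (no nullable symbols): S -> a; J -> f; Z -> fa.

S -> a | Ja | JJa; J -> f | Jf | Zf | ZJf; Z -> fa | faJ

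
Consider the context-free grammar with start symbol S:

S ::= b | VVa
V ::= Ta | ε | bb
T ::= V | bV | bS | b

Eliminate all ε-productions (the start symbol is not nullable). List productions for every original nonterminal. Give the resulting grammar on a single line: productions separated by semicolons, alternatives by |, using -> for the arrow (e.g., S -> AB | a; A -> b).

Nullable set: {T, V}.
S -> VVa: V, V nullable, giving VVa | Va | a.
T -> V: V nullable, giving V.
T -> bV: V nullable, giving b | bV.
Drop V -> ε.
V -> Ta: T nullable, giving Ta | a.
Unchanged (no nullable symbols): S -> b; T -> b; T -> bS; V -> bb.

S -> a | b | Va | VVa; T -> V | b | bS | bV; V -> a | Ta | bb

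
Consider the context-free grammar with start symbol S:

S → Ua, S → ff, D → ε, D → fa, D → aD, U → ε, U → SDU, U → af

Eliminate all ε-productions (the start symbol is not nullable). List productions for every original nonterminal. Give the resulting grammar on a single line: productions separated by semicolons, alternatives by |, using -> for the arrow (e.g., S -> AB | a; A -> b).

Nullable set: {D, U}.
S -> Ua: U nullable, giving Ua | a.
Drop D -> ε.
D -> aD: D nullable, giving a | aD.
Drop U -> ε.
U -> SDU: D, U nullable, giving S | SD | SDU | SU.
Unchanged (no nullable symbols): S -> ff; D -> fa; U -> af.

S -> a | Ua | ff; D -> a | aD | fa; U -> S | SD | SU | af | SDU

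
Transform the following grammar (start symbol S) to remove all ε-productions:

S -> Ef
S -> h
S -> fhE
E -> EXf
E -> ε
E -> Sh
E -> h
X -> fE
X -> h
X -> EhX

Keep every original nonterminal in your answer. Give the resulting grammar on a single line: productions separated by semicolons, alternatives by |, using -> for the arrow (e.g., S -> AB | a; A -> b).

Nullable set: {E}.
S -> Ef: E nullable, giving Ef | f.
S -> fhE: E nullable, giving fh | fhE.
Drop E -> ε.
E -> EXf: E nullable, giving EXf | Xf.
X -> EhX: E nullable, giving EhX | hX.
X -> fE: E nullable, giving f | fE.
Unchanged (no nullable symbols): S -> h; E -> Sh; E -> h; X -> h.

S -> f | h | Ef | fh | fhE; E -> h | Sh | Xf | EXf; X -> f | h | fE | hX | EhX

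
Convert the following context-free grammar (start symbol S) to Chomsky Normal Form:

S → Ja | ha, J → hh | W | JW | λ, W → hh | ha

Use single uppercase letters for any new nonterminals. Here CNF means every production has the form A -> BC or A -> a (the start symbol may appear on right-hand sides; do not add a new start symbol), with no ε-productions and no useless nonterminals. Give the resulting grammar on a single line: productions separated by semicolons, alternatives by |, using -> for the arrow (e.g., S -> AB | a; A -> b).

S -> a | AB | JB; A -> h; B -> a; J -> AA | AB | JW; W -> AA | AB

Nullable: {J}; after ε-elimination: S -> a | Ja | ha; J -> W | JW | hh; W -> ha | hh.
After unit-elimination: S -> a | Ja | ha; J -> JW | ha | hh; W -> ha | hh.
TERM: introduce B -> a, A -> h and substitute in every rule of length ≥2.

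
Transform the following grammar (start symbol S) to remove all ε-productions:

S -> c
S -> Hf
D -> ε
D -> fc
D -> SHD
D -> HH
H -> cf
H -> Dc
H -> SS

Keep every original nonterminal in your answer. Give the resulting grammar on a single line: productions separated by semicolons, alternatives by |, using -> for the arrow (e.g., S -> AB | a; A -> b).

Nullable set: {D}.
Drop D -> ε.
D -> SHD: D nullable, giving SH | SHD.
H -> Dc: D nullable, giving Dc | c.
Unchanged (no nullable symbols): S -> Hf; S -> c; D -> HH; D -> fc; H -> SS; H -> cf.

S -> c | Hf; D -> HH | SH | fc | SHD; H -> c | Dc | SS | cf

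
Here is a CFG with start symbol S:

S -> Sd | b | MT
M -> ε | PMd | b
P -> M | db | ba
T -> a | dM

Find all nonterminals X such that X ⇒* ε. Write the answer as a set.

{M, P}

Directly nullable (have an ε-rule): {M}.
P is nullable via P -> M (every symbol on the right is already known nullable).
Not nullable: S, T — each has a terminal in every rule's right-hand side or depends on a non-nullable symbol.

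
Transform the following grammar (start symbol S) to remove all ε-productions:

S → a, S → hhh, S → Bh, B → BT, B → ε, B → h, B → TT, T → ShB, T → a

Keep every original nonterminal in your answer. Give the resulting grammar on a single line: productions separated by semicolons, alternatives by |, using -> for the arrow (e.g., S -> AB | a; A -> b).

Nullable set: {B}.
S -> Bh: B nullable, giving Bh | h.
Drop B -> ε.
B -> BT: B nullable, giving BT | T.
T -> ShB: B nullable, giving Sh | ShB.
Unchanged (no nullable symbols): S -> a; S -> hhh; B -> TT; B -> h; T -> a.

S -> a | h | Bh | hhh; B -> T | h | BT | TT; T -> a | Sh | ShB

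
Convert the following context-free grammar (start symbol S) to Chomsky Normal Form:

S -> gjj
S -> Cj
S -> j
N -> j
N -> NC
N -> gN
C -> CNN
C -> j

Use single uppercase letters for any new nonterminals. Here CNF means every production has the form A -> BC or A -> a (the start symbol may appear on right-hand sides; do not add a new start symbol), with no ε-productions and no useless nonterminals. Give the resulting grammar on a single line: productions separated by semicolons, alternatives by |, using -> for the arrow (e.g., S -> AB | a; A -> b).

S -> j | AE | CB; A -> g; B -> j; C -> j | CD; D -> NN; E -> BB; N -> j | AN | NC

No ε-productions.
No unit productions to eliminate.
TERM: introduce A -> g, B -> j and substitute in every rule of length ≥2.
BIN: C -> CNN becomes C -> CD, D -> NN; S -> ABB becomes S -> AE, E -> BB.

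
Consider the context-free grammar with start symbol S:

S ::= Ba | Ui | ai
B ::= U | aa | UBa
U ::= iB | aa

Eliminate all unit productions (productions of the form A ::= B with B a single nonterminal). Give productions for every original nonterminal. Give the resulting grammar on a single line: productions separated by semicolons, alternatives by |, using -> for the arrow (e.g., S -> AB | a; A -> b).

Unit productions: B->U.
Unit pairs (A ⇒* B via units): (B,U).
S: inherits non-unit rules of {S} → Ba | Ui | ai.
B: inherits non-unit rules of {B, U} → UBa | aa | iB.
U: inherits non-unit rules of {U} → aa | iB.

S -> Ba | Ui | ai; B -> aa | iB | UBa; U -> aa | iB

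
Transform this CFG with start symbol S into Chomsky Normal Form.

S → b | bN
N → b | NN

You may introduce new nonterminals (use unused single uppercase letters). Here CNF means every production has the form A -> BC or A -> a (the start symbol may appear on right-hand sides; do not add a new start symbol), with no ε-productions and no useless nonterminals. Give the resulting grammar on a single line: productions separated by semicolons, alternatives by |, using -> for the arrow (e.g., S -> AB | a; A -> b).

No ε-productions.
No unit productions to eliminate.
TERM: introduce A -> b and substitute in every rule of length ≥2.

S -> b | AN; A -> b; N -> b | NN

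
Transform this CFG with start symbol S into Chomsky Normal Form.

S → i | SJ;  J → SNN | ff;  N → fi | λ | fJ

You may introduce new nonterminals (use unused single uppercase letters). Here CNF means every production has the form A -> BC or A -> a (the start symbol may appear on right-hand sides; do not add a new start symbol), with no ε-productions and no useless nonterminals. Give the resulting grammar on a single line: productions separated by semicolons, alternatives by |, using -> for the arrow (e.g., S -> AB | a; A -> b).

Nullable: {N}; after ε-elimination: S -> i | SJ; J -> S | SN | ff | SNN; N -> fJ | fi.
After unit-elimination: S -> i | SJ; J -> i | SJ | SN | ff | SNN; N -> fJ | fi.
TERM: introduce A -> f, B -> i and substitute in every rule of length ≥2.
BIN: J -> SNN becomes J -> SC, C -> NN.

S -> i | SJ; A -> f; B -> i; C -> NN; J -> i | AA | SC | SJ | SN; N -> AB | AJ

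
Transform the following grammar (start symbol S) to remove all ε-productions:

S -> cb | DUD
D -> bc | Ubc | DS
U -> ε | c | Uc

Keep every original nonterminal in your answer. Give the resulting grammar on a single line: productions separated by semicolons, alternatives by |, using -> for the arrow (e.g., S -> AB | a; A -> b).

S -> DD | cb | DUD; D -> DS | bc | Ubc; U -> c | Uc

Nullable set: {U}.
S -> DUD: U nullable, giving DD | DUD.
D -> Ubc: U nullable, giving Ubc | bc.
Drop U -> ε.
U -> Uc: U nullable, giving Uc | c.
Unchanged (no nullable symbols): S -> cb; D -> DS; D -> bc; U -> c.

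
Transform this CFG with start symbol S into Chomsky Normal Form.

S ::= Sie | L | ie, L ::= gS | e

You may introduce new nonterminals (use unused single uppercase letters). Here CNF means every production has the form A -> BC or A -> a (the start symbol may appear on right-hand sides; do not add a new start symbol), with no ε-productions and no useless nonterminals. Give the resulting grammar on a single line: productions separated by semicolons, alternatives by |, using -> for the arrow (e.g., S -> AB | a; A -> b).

No ε-productions.
After unit-elimination: S -> e | gS | ie | Sie; L -> e | gS.
TERM: introduce C -> e, A -> g, B -> i and substitute in every rule of length ≥2.
BIN: S -> SBC becomes S -> SD, D -> BC.
Drop unreachable/unproductive: L.

S -> e | AS | BC | SD; A -> g; B -> i; C -> e; D -> BC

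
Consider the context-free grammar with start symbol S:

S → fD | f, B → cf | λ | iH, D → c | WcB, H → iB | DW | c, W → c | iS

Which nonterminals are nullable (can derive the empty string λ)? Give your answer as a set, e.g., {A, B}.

Directly nullable (have an ε-rule): {B}.
Not nullable: D, H, S, W — each has a terminal in every rule's right-hand side or depends on a non-nullable symbol.

{B}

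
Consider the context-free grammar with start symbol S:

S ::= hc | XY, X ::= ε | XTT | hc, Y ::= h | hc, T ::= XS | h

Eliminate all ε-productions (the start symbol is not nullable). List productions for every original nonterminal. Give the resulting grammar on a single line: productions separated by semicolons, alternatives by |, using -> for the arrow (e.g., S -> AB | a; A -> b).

Nullable set: {X}.
S -> XY: X nullable, giving XY | Y.
T -> XS: X nullable, giving S | XS.
Drop X -> ε.
X -> XTT: X nullable, giving TT | XTT.
Unchanged (no nullable symbols): S -> hc; T -> h; X -> hc; Y -> h; Y -> hc.

S -> Y | XY | hc; T -> S | h | XS; X -> TT | hc | XTT; Y -> h | hc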